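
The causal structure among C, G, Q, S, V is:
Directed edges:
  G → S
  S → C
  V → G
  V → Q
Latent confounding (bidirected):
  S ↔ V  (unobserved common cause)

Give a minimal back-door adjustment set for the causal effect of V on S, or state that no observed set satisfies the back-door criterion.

desc(V)\{V}={C,G,Q,S}; candidates ⊆ {—}.
V↔S: latent back-door arc(s) into V.
size 0: {}; under {} V still reaches {C,S} ∋ S.
V↔S cannot be blocked by any observed set — no back-door set.

V→S: no observed back-door set.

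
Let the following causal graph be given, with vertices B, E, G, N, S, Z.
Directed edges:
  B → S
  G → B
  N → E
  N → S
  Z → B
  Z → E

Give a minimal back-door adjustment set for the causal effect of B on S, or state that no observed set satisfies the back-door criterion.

desc(B)\{B}={S}; candidates ⊆ {E,G,N,Z}.
∅: B⊥S given ∅ in G with B→· removed — back-door holds.

B→S: minimal back-door set ∅.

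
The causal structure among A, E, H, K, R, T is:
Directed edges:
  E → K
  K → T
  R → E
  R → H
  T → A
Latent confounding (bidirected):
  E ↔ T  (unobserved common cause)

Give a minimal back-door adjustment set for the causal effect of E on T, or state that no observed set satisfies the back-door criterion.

desc(E)\{E}={A,K,T}; candidates ⊆ {H,R}.
E↔T: latent back-door arc(s) into E.
size 0: {}; under {} E still reaches {A,H,R,T} ∋ T.
size 1: {H}, {R}; under {H} E still reaches {A,R,T} ∋ T.
size 2: {H,R}; under {H,R} E still reaches {A,T} ∋ T.
E↔T cannot be blocked by any observed set — no back-door set.

E→T: no observed back-door set.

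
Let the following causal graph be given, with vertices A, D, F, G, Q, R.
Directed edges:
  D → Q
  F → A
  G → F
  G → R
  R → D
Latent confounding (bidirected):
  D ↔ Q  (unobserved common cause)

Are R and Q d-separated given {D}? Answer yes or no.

Bayes-Ball from R | {D} reaches {A,F,G,Q}.
Q ∈ reach(R|{D}) ⇒ R ⊥̸ Q | {D}.

No — R and Q are d-connected given {D}.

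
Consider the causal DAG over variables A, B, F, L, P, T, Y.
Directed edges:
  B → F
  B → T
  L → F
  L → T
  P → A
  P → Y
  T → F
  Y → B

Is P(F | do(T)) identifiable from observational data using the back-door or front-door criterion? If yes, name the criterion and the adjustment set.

P(F|do(T)): backdoor, adjust for {B, L}.

desc(T)\{T}={F}; candidates ⊆ {A,B,L,P,Y}.
size 0: {}; under {} T still reaches {A,B,F,L,P,Y} ∋ F.
size 1: {A}, {B}, {L} …(+2); under {A} T still reaches {B,F,L,P,Y} ∋ F.
{B,L}: T⊥F given {B,L} in G with T→· removed — back-door holds.
P(F|do(T)) = Σ_{B,L} P(F|T,B,L)·P(B,L).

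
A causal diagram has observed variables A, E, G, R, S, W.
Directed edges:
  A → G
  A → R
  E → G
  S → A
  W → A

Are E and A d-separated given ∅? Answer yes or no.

Yes — E ⊥ A | ∅.

Bayes-Ball from E | ∅ reaches {G}.
A ∉ reach(E|∅) ⇒ E ⊥ A | ∅.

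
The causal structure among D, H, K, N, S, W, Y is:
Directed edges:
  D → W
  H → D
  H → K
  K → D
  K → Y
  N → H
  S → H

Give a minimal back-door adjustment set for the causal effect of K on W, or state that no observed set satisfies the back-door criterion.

desc(K)\{K}={D,W,Y}; candidates ⊆ {H,N,S}.
size 0: {}; under {} K still reaches {D,H,N,S,W} ∋ W.
{H}: K⊥W given {H} in G with K→· removed — back-door holds.

K→W: minimal back-door set {H}.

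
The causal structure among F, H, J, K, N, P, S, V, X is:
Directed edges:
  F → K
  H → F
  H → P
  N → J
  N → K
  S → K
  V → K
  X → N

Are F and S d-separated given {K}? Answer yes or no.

Bayes-Ball from F | {K} reaches {H,J,N,P,S,V,X}.
S ∈ reach(F|{K}) ⇒ F ⊥̸ S | {K}.

No — F and S are d-connected given {K}.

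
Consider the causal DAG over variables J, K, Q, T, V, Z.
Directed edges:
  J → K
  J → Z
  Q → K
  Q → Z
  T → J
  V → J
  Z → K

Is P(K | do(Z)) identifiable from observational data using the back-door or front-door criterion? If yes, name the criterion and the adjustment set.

P(K|do(Z)): backdoor, adjust for {J, Q}.

desc(Z)\{Z}={K}; candidates ⊆ {J,Q,T,V}.
size 0: {}; under {} Z still reaches {J,K,Q,T,V} ∋ K.
size 1: {J}, {Q}, {T} …(+1); under {J} Z still reaches {K,Q} ∋ K.
{J,Q}: Z⊥K given {J,Q} in G with Z→· removed — back-door holds.
P(K|do(Z)) = Σ_{J,Q} P(K|Z,J,Q)·P(J,Q).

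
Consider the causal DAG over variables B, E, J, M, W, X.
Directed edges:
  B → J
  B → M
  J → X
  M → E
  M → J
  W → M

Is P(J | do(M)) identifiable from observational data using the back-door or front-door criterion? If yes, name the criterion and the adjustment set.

P(J|do(M)): backdoor, adjust for {B}.

desc(M)\{M}={E,J,X}; candidates ⊆ {B,W}.
size 0: {}; under {} M still reaches {B,J,W,X} ∋ J.
{B}: M⊥J given {B} in G with M→· removed — back-door holds.
P(J|do(M)) = Σ_{B} P(J|M,B)·P(B).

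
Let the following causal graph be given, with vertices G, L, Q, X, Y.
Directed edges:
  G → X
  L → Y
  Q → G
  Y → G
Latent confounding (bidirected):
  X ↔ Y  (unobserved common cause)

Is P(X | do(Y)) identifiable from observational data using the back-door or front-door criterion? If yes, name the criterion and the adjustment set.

desc(Y)\{Y}={G,X}; candidates ⊆ {L,Q}.
Y↔X: latent back-door arc(s) into Y.
size 0: {}; under {} Y still reaches {L,X} ∋ X.
size 1: {L}, {Q}; under {L} Y still reaches {X} ∋ X.
size 2: {L,Q}; under {L,Q} Y still reaches {X} ∋ X.
Y↔X cannot be blocked by any observed set — no back-door set.
{G}: (i) intercepts every directed Y→X path; (ii) no back-door Y→{G}; (iii) {Y} blocks every back-door {G}→X. Front-door holds.
P(X|do(Y)) = Σ_{G} P(G|Y) Σ_{Y'} P(X|G,Y')P(Y').

P(X|do(Y)): frontdoor, adjust for {G}.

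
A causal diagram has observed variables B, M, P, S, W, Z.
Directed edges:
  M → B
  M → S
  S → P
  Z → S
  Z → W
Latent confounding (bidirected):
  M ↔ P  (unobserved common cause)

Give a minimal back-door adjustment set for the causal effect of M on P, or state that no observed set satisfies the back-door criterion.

M→P: no observed back-door set.

desc(M)\{M}={B,P,S}; candidates ⊆ {W,Z}.
M↔P: latent back-door arc(s) into M.
size 0: {}; under {} M still reaches {P} ∋ P.
size 1: {W}, {Z}; under {W} M still reaches {P} ∋ P.
size 2: {W,Z}; under {W,Z} M still reaches {P} ∋ P.
M↔P cannot be blocked by any observed set — no back-door set.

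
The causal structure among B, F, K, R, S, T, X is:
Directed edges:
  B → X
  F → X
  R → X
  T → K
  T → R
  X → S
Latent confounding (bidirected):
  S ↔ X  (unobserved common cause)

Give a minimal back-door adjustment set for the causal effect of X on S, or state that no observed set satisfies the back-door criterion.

desc(X)\{X}={S}; candidates ⊆ {B,F,K,R,T}.
X↔S: latent back-door arc(s) into X.
size 0: {}; under {} X still reaches {B,F,K,R,S,T} ∋ S.
size 1: {B}, {F}, {K} …(+2); under {B} X still reaches {F,K,R,S,T} ∋ S.
size 2: {B,F}, {B,K}, {B,R} …(+7); under {B,F} X still reaches {K,R,S,T} ∋ S.
X↔S cannot be blocked by any observed set — no back-door set.

X→S: no observed back-door set.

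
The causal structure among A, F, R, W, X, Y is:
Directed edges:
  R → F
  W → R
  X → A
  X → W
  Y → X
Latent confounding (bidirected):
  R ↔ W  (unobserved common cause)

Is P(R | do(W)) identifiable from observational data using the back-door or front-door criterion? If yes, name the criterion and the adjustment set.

desc(W)\{W}={F,R}; candidates ⊆ {A,X,Y}.
W↔R: latent back-door arc(s) into W.
size 0: {}; under {} W still reaches {A,F,R,X,Y} ∋ R.
size 1: {A}, {X}, {Y}; under {A} W still reaches {F,R,X,Y} ∋ R.
size 2: {A,X}, {A,Y}, {X,Y}; under {A,X} W still reaches {F,R} ∋ R.
W↔R cannot be blocked by any observed set — no back-door set.
No mediator lies on a directed W→…→R path.
Neither criterion identifies P(R|do(W)) in this graph.

P(R|do(W)): not identifiable (no BD/FD set).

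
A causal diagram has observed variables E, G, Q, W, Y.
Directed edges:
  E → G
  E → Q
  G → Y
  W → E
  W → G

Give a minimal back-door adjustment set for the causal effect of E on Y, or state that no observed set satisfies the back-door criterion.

E→Y: minimal back-door set {W}.

desc(E)\{E}={G,Q,Y}; candidates ⊆ {W}.
size 0: {}; under {} E still reaches {G,W,Y} ∋ Y.
{W}: E⊥Y given {W} in G with E→· removed — back-door holds.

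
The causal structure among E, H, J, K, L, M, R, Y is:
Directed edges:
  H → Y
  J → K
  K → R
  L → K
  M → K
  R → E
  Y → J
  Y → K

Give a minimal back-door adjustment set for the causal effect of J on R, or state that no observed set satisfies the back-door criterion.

J→R: minimal back-door set {Y}.

desc(J)\{J}={E,K,R}; candidates ⊆ {H,L,M,Y}.
size 0: {}; under {} J still reaches {E,H,K,R,Y} ∋ R.
{Y}: J⊥R given {Y} in G with J→· removed — back-door holds.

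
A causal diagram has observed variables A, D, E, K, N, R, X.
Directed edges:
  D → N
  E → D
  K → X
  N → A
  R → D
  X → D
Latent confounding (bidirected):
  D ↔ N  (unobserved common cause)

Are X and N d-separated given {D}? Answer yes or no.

Bayes-Ball from X | {D} reaches {A,E,K,N,R}.
N ∈ reach(X|{D}) ⇒ X ⊥̸ N | {D}.

No — X and N are d-connected given {D}.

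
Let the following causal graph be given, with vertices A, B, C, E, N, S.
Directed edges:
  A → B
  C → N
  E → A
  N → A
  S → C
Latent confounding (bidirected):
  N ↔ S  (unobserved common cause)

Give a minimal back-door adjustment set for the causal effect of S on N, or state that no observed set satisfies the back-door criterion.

desc(S)\{S}={A,B,C,N}; candidates ⊆ {E}.
S↔N: latent back-door arc(s) into S.
size 0: {}; under {} S still reaches {A,B,N} ∋ N.
size 1: {E}; under {E} S still reaches {A,B,N} ∋ N.
S↔N cannot be blocked by any observed set — no back-door set.

S→N: no observed back-door set.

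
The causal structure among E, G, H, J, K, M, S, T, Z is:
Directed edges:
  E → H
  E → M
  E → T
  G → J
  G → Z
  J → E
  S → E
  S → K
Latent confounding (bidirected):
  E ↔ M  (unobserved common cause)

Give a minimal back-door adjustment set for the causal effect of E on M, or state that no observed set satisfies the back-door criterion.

desc(E)\{E}={H,M,T}; candidates ⊆ {G,J,K,S,Z}.
E↔M: latent back-door arc(s) into E.
size 0: {}; under {} E still reaches {G,J,K,M,S,Z} ∋ M.
size 1: {G}, {J}, {K} …(+2); under {G} E still reaches {J,K,M,S} ∋ M.
size 2: {G,J}, {G,K}, {G,S} …(+7); under {G,J} E still reaches {K,M,S} ∋ M.
E↔M cannot be blocked by any observed set — no back-door set.

E→M: no observed back-door set.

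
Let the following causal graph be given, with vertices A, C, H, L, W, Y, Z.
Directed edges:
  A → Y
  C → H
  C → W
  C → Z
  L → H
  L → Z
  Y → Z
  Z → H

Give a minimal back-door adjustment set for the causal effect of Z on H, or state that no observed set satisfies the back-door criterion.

Z→H: minimal back-door set {C, L}.

desc(Z)\{Z}={H}; candidates ⊆ {A,C,L,W,Y}.
size 0: {}; under {} Z still reaches {A,C,H,L,W,Y} ∋ H.
size 1: {A}, {C}, {L} …(+2); under {A} Z still reaches {C,H,L,W,Y} ∋ H.
{C,L}: Z⊥H given {C,L} in G with Z→· removed — back-door holds.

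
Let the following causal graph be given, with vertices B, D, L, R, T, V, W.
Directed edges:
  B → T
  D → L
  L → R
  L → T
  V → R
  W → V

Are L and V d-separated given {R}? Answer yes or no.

No — L and V are d-connected given {R}.

Bayes-Ball from L | {R} reaches {D,T,V,W}.
V ∈ reach(L|{R}) ⇒ L ⊥̸ V | {R}.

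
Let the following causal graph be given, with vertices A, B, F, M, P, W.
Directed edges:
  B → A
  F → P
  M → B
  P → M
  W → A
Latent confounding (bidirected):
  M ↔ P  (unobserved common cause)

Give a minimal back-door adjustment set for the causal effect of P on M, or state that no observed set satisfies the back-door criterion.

desc(P)\{P}={A,B,M}; candidates ⊆ {F,W}.
P↔M: latent back-door arc(s) into P.
size 0: {}; under {} P still reaches {A,B,F,M} ∋ M.
size 1: {F}, {W}; under {F} P still reaches {A,B,M} ∋ M.
size 2: {F,W}; under {F,W} P still reaches {A,B,M} ∋ M.
P↔M cannot be blocked by any observed set — no back-door set.

P→M: no observed back-door set.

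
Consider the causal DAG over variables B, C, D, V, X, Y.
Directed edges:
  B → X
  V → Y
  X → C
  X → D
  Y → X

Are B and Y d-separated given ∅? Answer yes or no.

Bayes-Ball from B | ∅ reaches {C,D,X}.
Y ∉ reach(B|∅) ⇒ B ⊥ Y | ∅.

Yes — B ⊥ Y | ∅.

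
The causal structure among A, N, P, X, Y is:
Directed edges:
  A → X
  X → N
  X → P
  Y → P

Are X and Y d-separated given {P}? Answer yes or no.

Bayes-Ball from X | {P} reaches {A,N,Y}.
Y ∈ reach(X|{P}) ⇒ X ⊥̸ Y | {P}.

No — X and Y are d-connected given {P}.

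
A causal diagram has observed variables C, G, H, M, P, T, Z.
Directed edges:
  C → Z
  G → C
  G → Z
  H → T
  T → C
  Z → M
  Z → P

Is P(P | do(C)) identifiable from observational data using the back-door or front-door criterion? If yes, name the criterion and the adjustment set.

desc(C)\{C}={M,P,Z}; candidates ⊆ {G,H,T}.
size 0: {}; under {} C still reaches {G,H,M,P,T,Z} ∋ P.
{G}: C⊥P given {G} in G with C→· removed — back-door holds.
P(P|do(C)) = Σ_{G} P(P|C,G)·P(G).

P(P|do(C)): backdoor, adjust for {G}.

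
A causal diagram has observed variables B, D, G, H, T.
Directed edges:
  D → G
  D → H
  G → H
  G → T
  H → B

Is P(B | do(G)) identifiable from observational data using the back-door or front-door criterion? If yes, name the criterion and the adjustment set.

desc(G)\{G}={B,H,T}; candidates ⊆ {D}.
size 0: {}; under {} G still reaches {B,D,H} ∋ B.
{D}: G⊥B given {D} in G with G→· removed — back-door holds.
P(B|do(G)) = Σ_{D} P(B|G,D)·P(D).

P(B|do(G)): backdoor, adjust for {D}.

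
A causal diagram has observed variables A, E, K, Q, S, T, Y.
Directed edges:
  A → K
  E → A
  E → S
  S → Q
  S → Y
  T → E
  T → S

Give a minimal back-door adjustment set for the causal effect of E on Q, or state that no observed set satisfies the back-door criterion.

desc(E)\{E}={A,K,Q,S,Y}; candidates ⊆ {T}.
size 0: {}; under {} E still reaches {Q,S,T,Y} ∋ Q.
{T}: E⊥Q given {T} in G with E→· removed — back-door holds.

E→Q: minimal back-door set {T}.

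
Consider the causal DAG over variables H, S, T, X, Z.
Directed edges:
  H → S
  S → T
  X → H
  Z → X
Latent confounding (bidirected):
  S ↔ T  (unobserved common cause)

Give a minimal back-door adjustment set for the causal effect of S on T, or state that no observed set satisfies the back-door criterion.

desc(S)\{S}={T}; candidates ⊆ {H,X,Z}.
S↔T: latent back-door arc(s) into S.
size 0: {}; under {} S still reaches {H,T,X,Z} ∋ T.
size 1: {H}, {X}, {Z}; under {H} S still reaches {T} ∋ T.
size 2: {H,X}, {H,Z}, {X,Z}; under {H,X} S still reaches {T} ∋ T.
S↔T cannot be blocked by any observed set — no back-door set.

S→T: no observed back-door set.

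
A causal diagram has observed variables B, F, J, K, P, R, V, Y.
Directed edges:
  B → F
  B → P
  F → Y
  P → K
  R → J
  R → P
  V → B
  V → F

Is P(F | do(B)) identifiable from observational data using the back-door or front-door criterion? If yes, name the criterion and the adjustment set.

desc(B)\{B}={F,K,P,Y}; candidates ⊆ {J,R,V}.
size 0: {}; under {} B still reaches {F,V,Y} ∋ F.
{V}: B⊥F given {V} in G with B→· removed — back-door holds.
P(F|do(B)) = Σ_{V} P(F|B,V)·P(V).

P(F|do(B)): backdoor, adjust for {V}.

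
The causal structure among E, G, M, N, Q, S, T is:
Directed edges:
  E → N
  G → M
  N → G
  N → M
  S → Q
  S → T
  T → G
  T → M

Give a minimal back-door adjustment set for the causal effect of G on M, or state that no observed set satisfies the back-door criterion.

desc(G)\{G}={M}; candidates ⊆ {E,N,Q,S,T}.
size 0: {}; under {} G still reaches {E,M,N,Q,S,T} ∋ M.
size 1: {E}, {N}, {Q} …(+2); under {E} G still reaches {M,N,Q,S,T} ∋ M.
{N,T}: G⊥M given {N,T} in G with G→· removed — back-door holds.

G→M: minimal back-door set {N, T}.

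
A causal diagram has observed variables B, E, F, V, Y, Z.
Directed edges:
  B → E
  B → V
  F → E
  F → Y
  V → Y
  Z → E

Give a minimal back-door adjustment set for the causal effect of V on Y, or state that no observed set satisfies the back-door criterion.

desc(V)\{V}={Y}; candidates ⊆ {B,E,F,Z}.
∅: V⊥Y given ∅ in G with V→· removed — back-door holds.

V→Y: minimal back-door set ∅.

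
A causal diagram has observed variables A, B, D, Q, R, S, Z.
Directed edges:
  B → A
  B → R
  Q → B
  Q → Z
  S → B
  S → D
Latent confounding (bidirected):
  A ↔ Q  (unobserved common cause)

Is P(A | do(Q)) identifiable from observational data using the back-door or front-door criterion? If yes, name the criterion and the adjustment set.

desc(Q)\{Q}={A,B,R,Z}; candidates ⊆ {D,S}.
Q↔A: latent back-door arc(s) into Q.
size 0: {}; under {} Q still reaches {A} ∋ A.
size 1: {D}, {S}; under {D} Q still reaches {A} ∋ A.
size 2: {D,S}; under {D,S} Q still reaches {A} ∋ A.
Q↔A cannot be blocked by any observed set — no back-door set.
{B}: (i) intercepts every directed Q→A path; (ii) no back-door Q→{B}; (iii) {Q} blocks every back-door {B}→A. Front-door holds.
P(A|do(Q)) = Σ_{B} P(B|Q) Σ_{Q'} P(A|B,Q')P(Q').

P(A|do(Q)): frontdoor, adjust for {B}.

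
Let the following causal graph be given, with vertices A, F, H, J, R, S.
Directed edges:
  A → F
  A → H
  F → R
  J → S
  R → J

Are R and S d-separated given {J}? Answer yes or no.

Bayes-Ball from R | {J} reaches {A,F,H}.
S ∉ reach(R|{J}) ⇒ R ⊥ S | {J}.

Yes — R ⊥ S | {J}.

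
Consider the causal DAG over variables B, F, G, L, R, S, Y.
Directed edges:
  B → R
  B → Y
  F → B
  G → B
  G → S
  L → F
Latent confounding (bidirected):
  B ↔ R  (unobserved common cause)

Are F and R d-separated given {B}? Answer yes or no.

Bayes-Ball from F | {B} reaches {G,L,R,S}.
R ∈ reach(F|{B}) ⇒ F ⊥̸ R | {B}.

No — F and R are d-connected given {B}.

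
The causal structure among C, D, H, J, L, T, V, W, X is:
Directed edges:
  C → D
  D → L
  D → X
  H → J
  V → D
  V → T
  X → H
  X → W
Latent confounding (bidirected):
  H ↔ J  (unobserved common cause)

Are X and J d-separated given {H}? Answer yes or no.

Bayes-Ball from X | {H} reaches {C,D,J,L,T,V,W}.
J ∈ reach(X|{H}) ⇒ X ⊥̸ J | {H}.

No — X and J are d-connected given {H}.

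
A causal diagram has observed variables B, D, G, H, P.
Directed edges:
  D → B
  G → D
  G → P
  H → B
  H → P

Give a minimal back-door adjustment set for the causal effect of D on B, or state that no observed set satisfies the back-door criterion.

desc(D)\{D}={B}; candidates ⊆ {G,H,P}.
∅: D⊥B given ∅ in G with D→· removed — back-door holds.

D→B: minimal back-door set ∅.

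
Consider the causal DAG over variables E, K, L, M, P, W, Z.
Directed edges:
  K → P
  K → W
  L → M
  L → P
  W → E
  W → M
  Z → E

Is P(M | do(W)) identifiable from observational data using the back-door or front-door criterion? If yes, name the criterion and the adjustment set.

P(M|do(W)): backdoor, adjust for ∅.

desc(W)\{W}={E,M}; candidates ⊆ {K,L,P,Z}.
∅: W⊥M given ∅ in G with W→· removed — back-door holds.
P(M|do(W)) = P(M|W) — no adjustment needed.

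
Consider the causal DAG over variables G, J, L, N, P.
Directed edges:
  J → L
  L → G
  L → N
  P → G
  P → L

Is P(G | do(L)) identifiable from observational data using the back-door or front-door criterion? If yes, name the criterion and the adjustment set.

P(G|do(L)): backdoor, adjust for {P}.

desc(L)\{L}={G,N}; candidates ⊆ {J,P}.
size 0: {}; under {} L still reaches {G,J,P} ∋ G.
{P}: L⊥G given {P} in G with L→· removed — back-door holds.
P(G|do(L)) = Σ_{P} P(G|L,P)·P(P).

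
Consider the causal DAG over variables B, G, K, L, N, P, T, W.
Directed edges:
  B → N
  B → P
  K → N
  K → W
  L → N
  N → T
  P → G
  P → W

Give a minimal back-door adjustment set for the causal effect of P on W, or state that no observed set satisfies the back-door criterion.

desc(P)\{P}={G,W}; candidates ⊆ {B,K,L,N,T}.
∅: P⊥W given ∅ in G with P→· removed — back-door holds.

P→W: minimal back-door set ∅.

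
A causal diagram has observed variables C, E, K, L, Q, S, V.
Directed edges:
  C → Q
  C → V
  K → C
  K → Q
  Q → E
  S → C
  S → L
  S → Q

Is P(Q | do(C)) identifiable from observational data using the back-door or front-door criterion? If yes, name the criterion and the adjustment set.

P(Q|do(C)): backdoor, adjust for {K, S}.

desc(C)\{C}={E,Q,V}; candidates ⊆ {K,L,S}.
size 0: {}; under {} C still reaches {E,K,L,Q,S} ∋ Q.
size 1: {K}, {L}, {S}; under {K} C still reaches {E,L,Q,S} ∋ Q.
{K,S}: C⊥Q given {K,S} in G with C→· removed — back-door holds.
P(Q|do(C)) = Σ_{K,S} P(Q|C,K,S)·P(K,S).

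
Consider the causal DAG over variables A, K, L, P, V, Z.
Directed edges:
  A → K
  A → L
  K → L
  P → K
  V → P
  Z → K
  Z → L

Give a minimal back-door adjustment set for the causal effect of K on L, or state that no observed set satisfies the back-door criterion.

desc(K)\{K}={L}; candidates ⊆ {A,P,V,Z}.
size 0: {}; under {} K still reaches {A,L,P,V,Z} ∋ L.
size 1: {A}, {P}, {V} …(+1); under {A} K still reaches {L,P,V,Z} ∋ L.
{A,Z}: K⊥L given {A,Z} in G with K→· removed — back-door holds.

K→L: minimal back-door set {A, Z}.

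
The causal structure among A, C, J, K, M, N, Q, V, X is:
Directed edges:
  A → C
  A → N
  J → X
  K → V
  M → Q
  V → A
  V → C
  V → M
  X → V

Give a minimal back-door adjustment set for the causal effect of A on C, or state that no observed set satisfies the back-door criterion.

A→C: minimal back-door set {V}.

desc(A)\{A}={C,N}; candidates ⊆ {J,K,M,Q,V,X}.
size 0: {}; under {} A still reaches {C,J,K,M,Q,V,X} ∋ C.
{V}: A⊥C given {V} in G with A→· removed — back-door holds.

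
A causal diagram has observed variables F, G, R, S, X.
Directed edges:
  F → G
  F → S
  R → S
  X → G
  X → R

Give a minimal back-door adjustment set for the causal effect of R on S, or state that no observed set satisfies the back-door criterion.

R→S: minimal back-door set ∅.

desc(R)\{R}={S}; candidates ⊆ {F,G,X}.
∅: R⊥S given ∅ in G with R→· removed — back-door holds.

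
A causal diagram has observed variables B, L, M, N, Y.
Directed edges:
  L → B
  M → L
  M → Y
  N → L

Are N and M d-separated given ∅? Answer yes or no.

Yes — N ⊥ M | ∅.

Bayes-Ball from N | ∅ reaches {B,L}.
M ∉ reach(N|∅) ⇒ N ⊥ M | ∅.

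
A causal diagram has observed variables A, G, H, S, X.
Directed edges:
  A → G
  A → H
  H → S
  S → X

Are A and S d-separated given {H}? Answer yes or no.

Yes — A ⊥ S | {H}.

Bayes-Ball from A | {H} reaches {G}.
S ∉ reach(A|{H}) ⇒ A ⊥ S | {H}.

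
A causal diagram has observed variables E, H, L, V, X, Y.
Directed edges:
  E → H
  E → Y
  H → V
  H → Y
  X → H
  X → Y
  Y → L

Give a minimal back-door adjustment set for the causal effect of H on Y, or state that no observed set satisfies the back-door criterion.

desc(H)\{H}={L,V,Y}; candidates ⊆ {E,X}.
size 0: {}; under {} H still reaches {E,L,X,Y} ∋ Y.
size 1: {E}, {X}; under {E} H still reaches {L,X,Y} ∋ Y.
{E,X}: H⊥Y given {E,X} in G with H→· removed — back-door holds.

H→Y: minimal back-door set {E, X}.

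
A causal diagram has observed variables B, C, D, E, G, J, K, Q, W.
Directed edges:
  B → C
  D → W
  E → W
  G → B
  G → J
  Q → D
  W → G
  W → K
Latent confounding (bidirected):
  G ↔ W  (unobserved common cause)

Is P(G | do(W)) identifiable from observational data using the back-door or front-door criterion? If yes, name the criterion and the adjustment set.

P(G|do(W)): not identifiable (no BD/FD set).

desc(W)\{W}={B,C,G,J,K}; candidates ⊆ {D,E,Q}.
W↔G: latent back-door arc(s) into W.
size 0: {}; under {} W still reaches {B,C,D,E,G,J,Q} ∋ G.
size 1: {D}, {E}, {Q}; under {D} W still reaches {B,C,E,G,J} ∋ G.
size 2: {D,E}, {D,Q}, {E,Q}; under {D,E} W still reaches {B,C,G,J} ∋ G.
W↔G cannot be blocked by any observed set — no back-door set.
No mediator lies on a directed W→…→G path.
Neither criterion identifies P(G|do(W)) in this graph.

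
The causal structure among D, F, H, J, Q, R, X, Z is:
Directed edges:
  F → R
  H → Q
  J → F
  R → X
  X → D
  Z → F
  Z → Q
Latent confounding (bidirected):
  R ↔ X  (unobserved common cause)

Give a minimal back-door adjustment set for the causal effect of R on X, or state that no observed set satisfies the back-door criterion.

desc(R)\{R}={D,X}; candidates ⊆ {F,H,J,Q,Z}.
R↔X: latent back-door arc(s) into R.
size 0: {}; under {} R still reaches {D,F,J,Q,X,Z} ∋ X.
size 1: {F}, {H}, {J} …(+2); under {F} R still reaches {D,X} ∋ X.
size 2: {F,H}, {F,J}, {F,Q} …(+7); under {F,H} R still reaches {D,X} ∋ X.
R↔X cannot be blocked by any observed set — no back-door set.

R→X: no observed back-door set.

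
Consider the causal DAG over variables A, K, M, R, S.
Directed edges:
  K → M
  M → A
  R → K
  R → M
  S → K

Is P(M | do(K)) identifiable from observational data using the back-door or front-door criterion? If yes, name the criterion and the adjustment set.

desc(K)\{K}={A,M}; candidates ⊆ {R,S}.
size 0: {}; under {} K still reaches {A,M,R,S} ∋ M.
{R}: K⊥M given {R} in G with K→· removed — back-door holds.
P(M|do(K)) = Σ_{R} P(M|K,R)·P(R).

P(M|do(K)): backdoor, adjust for {R}.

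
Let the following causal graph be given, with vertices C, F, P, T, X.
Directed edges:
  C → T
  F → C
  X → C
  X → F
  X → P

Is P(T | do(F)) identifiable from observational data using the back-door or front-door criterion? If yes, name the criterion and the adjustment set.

desc(F)\{F}={C,T}; candidates ⊆ {P,X}.
size 0: {}; under {} F still reaches {C,P,T,X} ∋ T.
{X}: F⊥T given {X} in G with F→· removed — back-door holds.
P(T|do(F)) = Σ_{X} P(T|F,X)·P(X).

P(T|do(F)): backdoor, adjust for {X}.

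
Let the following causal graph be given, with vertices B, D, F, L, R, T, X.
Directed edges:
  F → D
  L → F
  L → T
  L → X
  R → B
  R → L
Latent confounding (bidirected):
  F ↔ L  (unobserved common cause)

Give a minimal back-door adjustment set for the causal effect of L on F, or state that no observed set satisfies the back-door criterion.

desc(L)\{L}={D,F,T,X}; candidates ⊆ {B,R}.
L↔F: latent back-door arc(s) into L.
size 0: {}; under {} L still reaches {B,D,F,R} ∋ F.
size 1: {B}, {R}; under {B} L still reaches {D,F,R} ∋ F.
size 2: {B,R}; under {B,R} L still reaches {D,F} ∋ F.
L↔F cannot be blocked by any observed set — no back-door set.

L→F: no observed back-door set.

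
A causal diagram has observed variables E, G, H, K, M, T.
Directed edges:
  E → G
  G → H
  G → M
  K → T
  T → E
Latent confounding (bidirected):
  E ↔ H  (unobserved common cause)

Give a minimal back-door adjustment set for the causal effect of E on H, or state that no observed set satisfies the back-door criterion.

E→H: no observed back-door set.

desc(E)\{E}={G,H,M}; candidates ⊆ {K,T}.
E↔H: latent back-door arc(s) into E.
size 0: {}; under {} E still reaches {H,K,T} ∋ H.
size 1: {K}, {T}; under {K} E still reaches {H,T} ∋ H.
size 2: {K,T}; under {K,T} E still reaches {H} ∋ H.
E↔H cannot be blocked by any observed set — no back-door set.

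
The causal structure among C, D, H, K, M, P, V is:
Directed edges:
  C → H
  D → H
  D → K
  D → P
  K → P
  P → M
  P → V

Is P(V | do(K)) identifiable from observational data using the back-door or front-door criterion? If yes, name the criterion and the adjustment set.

P(V|do(K)): backdoor, adjust for {D}.

desc(K)\{K}={M,P,V}; candidates ⊆ {C,D,H}.
size 0: {}; under {} K still reaches {D,H,M,P,V} ∋ V.
{D}: K⊥V given {D} in G with K→· removed — back-door holds.
P(V|do(K)) = Σ_{D} P(V|K,D)·P(D).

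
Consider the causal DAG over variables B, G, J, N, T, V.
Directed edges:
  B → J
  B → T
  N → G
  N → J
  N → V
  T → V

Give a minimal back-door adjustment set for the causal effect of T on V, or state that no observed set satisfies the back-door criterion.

T→V: minimal back-door set ∅.

desc(T)\{T}={V}; candidates ⊆ {B,G,J,N}.
∅: T⊥V given ∅ in G with T→· removed — back-door holds.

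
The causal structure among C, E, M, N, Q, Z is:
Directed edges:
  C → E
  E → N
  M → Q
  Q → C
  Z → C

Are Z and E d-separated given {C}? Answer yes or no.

Bayes-Ball from Z | {C} reaches {M,Q}.
E ∉ reach(Z|{C}) ⇒ Z ⊥ E | {C}.

Yes — Z ⊥ E | {C}.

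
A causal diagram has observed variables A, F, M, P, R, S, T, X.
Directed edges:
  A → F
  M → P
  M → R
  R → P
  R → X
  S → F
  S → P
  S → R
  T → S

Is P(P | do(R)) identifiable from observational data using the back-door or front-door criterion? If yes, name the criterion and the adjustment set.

desc(R)\{R}={P,X}; candidates ⊆ {A,F,M,S,T}.
size 0: {}; under {} R still reaches {F,M,P,S,T} ∋ P.
size 1: {A}, {F}, {M} …(+2); under {A} R still reaches {F,M,P,S,T} ∋ P.
{M,S}: R⊥P given {M,S} in G with R→· removed — back-door holds.
P(P|do(R)) = Σ_{M,S} P(P|R,M,S)·P(M,S).

P(P|do(R)): backdoor, adjust for {M, S}.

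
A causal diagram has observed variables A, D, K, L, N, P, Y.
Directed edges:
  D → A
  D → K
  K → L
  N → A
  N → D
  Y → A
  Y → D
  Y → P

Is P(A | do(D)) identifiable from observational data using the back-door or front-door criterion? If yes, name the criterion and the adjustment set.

P(A|do(D)): backdoor, adjust for {N, Y}.

desc(D)\{D}={A,K,L}; candidates ⊆ {N,P,Y}.
size 0: {}; under {} D still reaches {A,N,P,Y} ∋ A.
size 1: {N}, {P}, {Y}; under {N} D still reaches {A,P,Y} ∋ A.
{N,Y}: D⊥A given {N,Y} in G with D→· removed — back-door holds.
P(A|do(D)) = Σ_{N,Y} P(A|D,N,Y)·P(N,Y).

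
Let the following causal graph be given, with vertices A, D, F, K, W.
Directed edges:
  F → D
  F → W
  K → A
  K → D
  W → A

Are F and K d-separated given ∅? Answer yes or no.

Bayes-Ball from F | ∅ reaches {A,D,W}.
K ∉ reach(F|∅) ⇒ F ⊥ K | ∅.

Yes — F ⊥ K | ∅.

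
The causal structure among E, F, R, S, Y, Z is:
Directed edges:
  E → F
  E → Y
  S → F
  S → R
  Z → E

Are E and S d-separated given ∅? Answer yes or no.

Yes — E ⊥ S | ∅.

Bayes-Ball from E | ∅ reaches {F,Y,Z}.
S ∉ reach(E|∅) ⇒ E ⊥ S | ∅.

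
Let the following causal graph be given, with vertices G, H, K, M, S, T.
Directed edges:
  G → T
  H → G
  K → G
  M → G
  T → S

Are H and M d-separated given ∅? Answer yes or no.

Yes — H ⊥ M | ∅.

Bayes-Ball from H | ∅ reaches {G,S,T}.
M ∉ reach(H|∅) ⇒ H ⊥ M | ∅.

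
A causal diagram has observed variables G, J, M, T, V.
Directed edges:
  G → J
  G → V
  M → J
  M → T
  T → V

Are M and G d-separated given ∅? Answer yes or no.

Yes — M ⊥ G | ∅.

Bayes-Ball from M | ∅ reaches {J,T,V}.
G ∉ reach(M|∅) ⇒ M ⊥ G | ∅.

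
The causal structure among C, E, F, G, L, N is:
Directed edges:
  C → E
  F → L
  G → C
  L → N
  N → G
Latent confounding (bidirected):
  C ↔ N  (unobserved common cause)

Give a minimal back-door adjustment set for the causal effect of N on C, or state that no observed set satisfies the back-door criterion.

N→C: no observed back-door set.

desc(N)\{N}={C,E,G}; candidates ⊆ {F,L}.
N↔C: latent back-door arc(s) into N.
size 0: {}; under {} N still reaches {C,E,F,L} ∋ C.
size 1: {F}, {L}; under {F} N still reaches {C,E,L} ∋ C.
size 2: {F,L}; under {F,L} N still reaches {C,E} ∋ C.
N↔C cannot be blocked by any observed set — no back-door set.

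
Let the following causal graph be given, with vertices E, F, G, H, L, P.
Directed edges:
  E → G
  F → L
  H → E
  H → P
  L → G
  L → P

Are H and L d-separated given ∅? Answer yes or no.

Yes — H ⊥ L | ∅.

Bayes-Ball from H | ∅ reaches {E,G,P}.
L ∉ reach(H|∅) ⇒ H ⊥ L | ∅.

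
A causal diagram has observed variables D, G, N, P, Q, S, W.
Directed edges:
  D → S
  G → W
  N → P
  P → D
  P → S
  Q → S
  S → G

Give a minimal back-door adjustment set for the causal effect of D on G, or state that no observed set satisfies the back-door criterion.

desc(D)\{D}={G,S,W}; candidates ⊆ {N,P,Q}.
size 0: {}; under {} D still reaches {G,N,P,S,W} ∋ G.
{P}: D⊥G given {P} in G with D→· removed — back-door holds.

D→G: minimal back-door set {P}.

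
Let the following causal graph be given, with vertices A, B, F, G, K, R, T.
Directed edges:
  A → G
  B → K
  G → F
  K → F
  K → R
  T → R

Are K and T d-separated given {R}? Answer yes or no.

No — K and T are d-connected given {R}.

Bayes-Ball from K | {R} reaches {B,F,T}.
T ∈ reach(K|{R}) ⇒ K ⊥̸ T | {R}.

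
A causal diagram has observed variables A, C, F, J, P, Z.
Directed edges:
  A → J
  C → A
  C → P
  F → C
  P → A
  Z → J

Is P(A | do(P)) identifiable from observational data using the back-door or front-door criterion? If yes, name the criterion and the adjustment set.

desc(P)\{P}={A,J}; candidates ⊆ {C,F,Z}.
size 0: {}; under {} P still reaches {A,C,F,J} ∋ A.
{C}: P⊥A given {C} in G with P→· removed — back-door holds.
P(A|do(P)) = Σ_{C} P(A|P,C)·P(C).

P(A|do(P)): backdoor, adjust for {C}.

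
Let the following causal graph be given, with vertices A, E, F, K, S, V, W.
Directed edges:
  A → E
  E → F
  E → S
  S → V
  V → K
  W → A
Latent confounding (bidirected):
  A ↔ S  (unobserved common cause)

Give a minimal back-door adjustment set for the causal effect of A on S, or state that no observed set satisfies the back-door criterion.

A→S: no observed back-door set.

desc(A)\{A}={E,F,K,S,V}; candidates ⊆ {W}.
A↔S: latent back-door arc(s) into A.
size 0: {}; under {} A still reaches {K,S,V,W} ∋ S.
size 1: {W}; under {W} A still reaches {K,S,V} ∋ S.
A↔S cannot be blocked by any observed set — no back-door set.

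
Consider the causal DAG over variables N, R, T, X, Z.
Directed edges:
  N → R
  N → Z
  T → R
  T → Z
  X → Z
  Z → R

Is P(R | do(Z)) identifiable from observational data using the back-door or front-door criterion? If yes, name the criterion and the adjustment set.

desc(Z)\{Z}={R}; candidates ⊆ {N,T,X}.
size 0: {}; under {} Z still reaches {N,R,T,X} ∋ R.
size 1: {N}, {T}, {X}; under {N} Z still reaches {R,T,X} ∋ R.
{N,T}: Z⊥R given {N,T} in G with Z→· removed — back-door holds.
P(R|do(Z)) = Σ_{N,T} P(R|Z,N,T)·P(N,T).

P(R|do(Z)): backdoor, adjust for {N, T}.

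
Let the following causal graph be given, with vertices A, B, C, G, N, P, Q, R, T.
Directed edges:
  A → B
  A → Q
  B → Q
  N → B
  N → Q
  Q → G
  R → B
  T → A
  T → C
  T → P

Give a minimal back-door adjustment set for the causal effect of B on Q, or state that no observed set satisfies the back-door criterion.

desc(B)\{B}={G,Q}; candidates ⊆ {A,C,N,P,R,T}.
size 0: {}; under {} B still reaches {A,C,G,N,P,Q,R,T} ∋ Q.
size 1: {A}, {C}, {N} …(+3); under {A} B still reaches {G,N,Q,R} ∋ Q.
{A,N}: B⊥Q given {A,N} in G with B→· removed — back-door holds.

B→Q: minimal back-door set {A, N}.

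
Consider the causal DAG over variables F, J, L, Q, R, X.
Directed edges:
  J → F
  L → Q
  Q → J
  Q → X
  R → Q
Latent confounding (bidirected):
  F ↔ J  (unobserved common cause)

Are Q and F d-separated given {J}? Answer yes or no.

No — Q and F are d-connected given {J}.

Bayes-Ball from Q | {J} reaches {F,L,R,X}.
F ∈ reach(Q|{J}) ⇒ Q ⊥̸ F | {J}.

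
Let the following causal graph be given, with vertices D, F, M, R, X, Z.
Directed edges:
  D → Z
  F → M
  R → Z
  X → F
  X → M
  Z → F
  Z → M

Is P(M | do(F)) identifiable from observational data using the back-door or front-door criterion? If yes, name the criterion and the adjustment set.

desc(F)\{F}={M}; candidates ⊆ {D,R,X,Z}.
size 0: {}; under {} F still reaches {D,M,R,X,Z} ∋ M.
size 1: {D}, {R}, {X} …(+1); under {D} F still reaches {M,R,X,Z} ∋ M.
{X,Z}: F⊥M given {X,Z} in G with F→· removed — back-door holds.
P(M|do(F)) = Σ_{X,Z} P(M|F,X,Z)·P(X,Z).

P(M|do(F)): backdoor, adjust for {X, Z}.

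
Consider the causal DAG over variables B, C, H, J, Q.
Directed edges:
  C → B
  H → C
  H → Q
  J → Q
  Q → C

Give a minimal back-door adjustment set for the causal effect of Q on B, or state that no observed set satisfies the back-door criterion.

desc(Q)\{Q}={B,C}; candidates ⊆ {H,J}.
size 0: {}; under {} Q still reaches {B,C,H,J} ∋ B.
{H}: Q⊥B given {H} in G with Q→· removed — back-door holds.

Q→B: minimal back-door set {H}.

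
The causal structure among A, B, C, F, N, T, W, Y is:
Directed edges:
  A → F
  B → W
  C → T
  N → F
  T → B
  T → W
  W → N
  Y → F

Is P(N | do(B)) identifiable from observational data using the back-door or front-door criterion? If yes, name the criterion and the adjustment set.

P(N|do(B)): backdoor, adjust for {T}.

desc(B)\{B}={F,N,W}; candidates ⊆ {A,C,T,Y}.
size 0: {}; under {} B still reaches {C,F,N,T,W} ∋ N.
{T}: B⊥N given {T} in G with B→· removed — back-door holds.
P(N|do(B)) = Σ_{T} P(N|B,T)·P(T).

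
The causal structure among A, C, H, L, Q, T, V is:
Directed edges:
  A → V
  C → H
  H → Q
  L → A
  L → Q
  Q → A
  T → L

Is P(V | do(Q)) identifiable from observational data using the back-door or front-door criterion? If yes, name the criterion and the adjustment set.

desc(Q)\{Q}={A,V}; candidates ⊆ {C,H,L,T}.
size 0: {}; under {} Q still reaches {A,C,H,L,T,V} ∋ V.
{L}: Q⊥V given {L} in G with Q→· removed — back-door holds.
P(V|do(Q)) = Σ_{L} P(V|Q,L)·P(L).

P(V|do(Q)): backdoor, adjust for {L}.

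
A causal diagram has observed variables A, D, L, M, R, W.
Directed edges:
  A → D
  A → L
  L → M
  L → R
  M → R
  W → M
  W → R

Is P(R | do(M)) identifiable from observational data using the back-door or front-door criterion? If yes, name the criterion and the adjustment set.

P(R|do(M)): backdoor, adjust for {L, W}.

desc(M)\{M}={R}; candidates ⊆ {A,D,L,W}.
size 0: {}; under {} M still reaches {A,D,L,R,W} ∋ R.
size 1: {A}, {D}, {L} …(+1); under {A} M still reaches {L,R,W} ∋ R.
{L,W}: M⊥R given {L,W} in G with M→· removed — back-door holds.
P(R|do(M)) = Σ_{L,W} P(R|M,L,W)·P(L,W).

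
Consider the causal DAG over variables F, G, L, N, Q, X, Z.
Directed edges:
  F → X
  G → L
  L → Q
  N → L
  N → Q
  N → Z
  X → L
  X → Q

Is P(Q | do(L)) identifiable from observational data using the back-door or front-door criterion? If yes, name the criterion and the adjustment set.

desc(L)\{L}={Q}; candidates ⊆ {F,G,N,X,Z}.
size 0: {}; under {} L still reaches {F,G,N,Q,X,Z} ∋ Q.
size 1: {F}, {G}, {N} …(+2); under {F} L still reaches {G,N,Q,X,Z} ∋ Q.
{N,X}: L⊥Q given {N,X} in G with L→· removed — back-door holds.
P(Q|do(L)) = Σ_{N,X} P(Q|L,N,X)·P(N,X).

P(Q|do(L)): backdoor, adjust for {N, X}.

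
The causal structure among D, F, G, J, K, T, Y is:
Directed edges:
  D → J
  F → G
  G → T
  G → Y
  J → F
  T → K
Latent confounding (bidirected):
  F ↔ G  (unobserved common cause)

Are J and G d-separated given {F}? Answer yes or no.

Bayes-Ball from J | {F} reaches {D,G,K,T,Y}.
G ∈ reach(J|{F}) ⇒ J ⊥̸ G | {F}.

No — J and G are d-connected given {F}.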